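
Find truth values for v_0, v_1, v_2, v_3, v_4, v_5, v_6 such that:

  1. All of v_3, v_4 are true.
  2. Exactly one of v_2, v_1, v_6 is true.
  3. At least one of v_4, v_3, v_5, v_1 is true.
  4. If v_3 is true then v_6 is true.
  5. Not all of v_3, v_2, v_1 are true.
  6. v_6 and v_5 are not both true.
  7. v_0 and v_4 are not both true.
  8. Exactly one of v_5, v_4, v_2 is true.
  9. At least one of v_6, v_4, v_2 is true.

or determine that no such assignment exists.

v_0 = False, v_1 = False, v_2 = False, v_3 = True, v_4 = True, v_5 = False, v_6 = True

  (1) {v_3, v_4}: all 2 true ✓
  (2) {v_2, v_1, v_6}: 1 true — exactly one ✓
  (3) {v_4, v_3, v_5, v_1}: 2 true — at least one ✓
  (4) v_3=T ⇒ v_6: T ✓
  (5) {v_3, v_2, v_1}: 1/3 true — not all ✓
  (6) v_6=T, v_5=F — not both ✓
  (7) v_0=F, v_4=T — not both ✓
  (8) {v_5, v_4, v_2}: 1 true — exactly one ✓
  (9) {v_6, v_4, v_2}: 2 true — at least one ✓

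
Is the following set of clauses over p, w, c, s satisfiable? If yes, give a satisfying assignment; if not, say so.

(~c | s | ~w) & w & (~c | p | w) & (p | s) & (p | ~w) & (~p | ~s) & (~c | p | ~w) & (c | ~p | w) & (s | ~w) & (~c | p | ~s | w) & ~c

Case w = True:
  (p | ~w) forces p = True.
  (~p | ~s) forces s = False.
  Clause (s | ~w) is falsified — contradiction.
Case w = False:
  Clause (w) is falsified — contradiction.
Both cases fail, so the formula is unsatisfiable.

Unsatisfiable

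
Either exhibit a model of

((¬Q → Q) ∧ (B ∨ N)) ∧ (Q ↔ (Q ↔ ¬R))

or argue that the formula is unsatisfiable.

B: False, Q: True, N: True, R: False

  (¬Q → Q) ∧ (B ∨ N) = True
    ¬Q → Q = True
      ¬Q = False
    B ∨ N = True
  Q ↔ (Q ↔ ¬R) = True
    Q ↔ ¬R = True
      ¬R = True
Both conjuncts True, so the formula holds.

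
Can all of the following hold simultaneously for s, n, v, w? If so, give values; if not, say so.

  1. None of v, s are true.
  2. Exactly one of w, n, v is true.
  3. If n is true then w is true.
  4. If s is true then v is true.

s = False, n = False, v = False, w = True

  (1) {v, s}: 0 true — none ✓
  (2) {w, n, v}: 1 true — exactly one ✓
  (3) n=F ⇒ w: vacuous ✓
  (4) s=F ⇒ v: vacuous ✓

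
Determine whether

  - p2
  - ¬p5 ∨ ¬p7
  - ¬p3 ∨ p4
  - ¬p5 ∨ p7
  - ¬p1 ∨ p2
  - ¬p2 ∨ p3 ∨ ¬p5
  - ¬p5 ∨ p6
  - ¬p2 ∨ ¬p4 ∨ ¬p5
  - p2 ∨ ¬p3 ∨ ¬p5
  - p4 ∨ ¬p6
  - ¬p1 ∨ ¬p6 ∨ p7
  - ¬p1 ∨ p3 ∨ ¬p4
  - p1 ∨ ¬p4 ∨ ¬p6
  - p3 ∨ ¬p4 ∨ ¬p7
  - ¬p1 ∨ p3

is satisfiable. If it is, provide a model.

p1 = False, p2 = True, p3 = True, p4 = True, p5 = False, p6 = False, p7 = False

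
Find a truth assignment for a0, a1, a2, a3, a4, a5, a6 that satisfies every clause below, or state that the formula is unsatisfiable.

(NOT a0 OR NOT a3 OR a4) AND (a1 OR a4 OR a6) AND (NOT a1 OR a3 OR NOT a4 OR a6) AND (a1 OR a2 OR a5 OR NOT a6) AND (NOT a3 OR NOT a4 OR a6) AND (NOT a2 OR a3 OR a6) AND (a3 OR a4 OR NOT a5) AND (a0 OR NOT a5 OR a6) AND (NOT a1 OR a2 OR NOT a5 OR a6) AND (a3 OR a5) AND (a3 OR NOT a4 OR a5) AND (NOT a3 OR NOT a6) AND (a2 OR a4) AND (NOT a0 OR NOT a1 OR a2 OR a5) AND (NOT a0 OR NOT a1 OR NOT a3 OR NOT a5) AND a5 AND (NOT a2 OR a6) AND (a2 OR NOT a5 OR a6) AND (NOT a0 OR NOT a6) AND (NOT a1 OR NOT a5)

a0=F, a1=F, a2=F, a3=F, a4=T, a5=T, a6=T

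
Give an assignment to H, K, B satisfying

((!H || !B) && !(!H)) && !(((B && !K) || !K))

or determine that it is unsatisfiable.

H: True, K: True, B: False

  (!H || !B) && !(!H) = True
    !H || !B = True
      !H = False
      !B = True
    !(!H) = True
      !H = False
  !(((B && !K) || !K)) = True
    (B && !K) || !K = False
      B && !K = False
        !K = False
      !K = False
Both conjuncts True, so the formula holds.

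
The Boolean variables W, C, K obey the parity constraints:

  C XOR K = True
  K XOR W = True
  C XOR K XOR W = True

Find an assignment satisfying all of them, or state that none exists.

W: False, C: False, K: True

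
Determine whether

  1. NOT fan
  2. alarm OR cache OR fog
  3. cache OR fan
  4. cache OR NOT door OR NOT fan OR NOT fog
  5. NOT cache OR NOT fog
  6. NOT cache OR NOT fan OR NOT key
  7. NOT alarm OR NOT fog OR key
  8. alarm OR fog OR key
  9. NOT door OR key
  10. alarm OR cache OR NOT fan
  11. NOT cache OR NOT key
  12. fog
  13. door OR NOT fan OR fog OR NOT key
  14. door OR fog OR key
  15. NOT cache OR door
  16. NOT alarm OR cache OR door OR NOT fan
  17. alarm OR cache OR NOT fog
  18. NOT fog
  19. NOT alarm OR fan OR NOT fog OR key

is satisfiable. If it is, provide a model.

Case fog = True:
  Clause (NOT fog) is falsified — contradiction.
Case fog = False:
  Clause (fog) is falsified — contradiction.
Both cases fail, so the formula is unsatisfiable.

Unsatisfiable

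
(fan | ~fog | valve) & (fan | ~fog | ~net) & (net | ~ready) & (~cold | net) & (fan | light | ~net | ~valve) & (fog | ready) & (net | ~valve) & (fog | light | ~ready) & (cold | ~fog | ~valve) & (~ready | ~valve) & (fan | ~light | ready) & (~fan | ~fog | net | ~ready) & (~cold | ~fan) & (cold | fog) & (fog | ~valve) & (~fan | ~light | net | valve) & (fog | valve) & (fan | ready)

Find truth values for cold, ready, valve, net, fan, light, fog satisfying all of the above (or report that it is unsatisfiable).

cold=F, ready=F, valve=F, net=T, fan=T, light=T, fog=T

Set cold = False.
  then (cold | fog) forces fog = True.
  then (cold | ~fog | ~valve) forces valve = False.
  then (fan | ~fog | valve) forces fan = True.
Set ready = False.
Set net = True.
Set light = True.
All clauses satisfied.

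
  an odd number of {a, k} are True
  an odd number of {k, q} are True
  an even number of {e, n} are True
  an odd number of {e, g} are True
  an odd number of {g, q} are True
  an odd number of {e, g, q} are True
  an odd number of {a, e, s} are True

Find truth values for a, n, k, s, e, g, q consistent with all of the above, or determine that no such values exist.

a=F; n=F; k=T; s=T; e=F; g=T; q=F

{a, k}: 1 true → odd ✓
{k, q}: 1 true → odd ✓
{e, n}: 0 true → even ✓
{e, g}: 1 true → odd ✓
{g, q}: 1 true → odd ✓
{e, g, q}: 1 true → odd ✓
{a, e, s}: 1 true → odd ✓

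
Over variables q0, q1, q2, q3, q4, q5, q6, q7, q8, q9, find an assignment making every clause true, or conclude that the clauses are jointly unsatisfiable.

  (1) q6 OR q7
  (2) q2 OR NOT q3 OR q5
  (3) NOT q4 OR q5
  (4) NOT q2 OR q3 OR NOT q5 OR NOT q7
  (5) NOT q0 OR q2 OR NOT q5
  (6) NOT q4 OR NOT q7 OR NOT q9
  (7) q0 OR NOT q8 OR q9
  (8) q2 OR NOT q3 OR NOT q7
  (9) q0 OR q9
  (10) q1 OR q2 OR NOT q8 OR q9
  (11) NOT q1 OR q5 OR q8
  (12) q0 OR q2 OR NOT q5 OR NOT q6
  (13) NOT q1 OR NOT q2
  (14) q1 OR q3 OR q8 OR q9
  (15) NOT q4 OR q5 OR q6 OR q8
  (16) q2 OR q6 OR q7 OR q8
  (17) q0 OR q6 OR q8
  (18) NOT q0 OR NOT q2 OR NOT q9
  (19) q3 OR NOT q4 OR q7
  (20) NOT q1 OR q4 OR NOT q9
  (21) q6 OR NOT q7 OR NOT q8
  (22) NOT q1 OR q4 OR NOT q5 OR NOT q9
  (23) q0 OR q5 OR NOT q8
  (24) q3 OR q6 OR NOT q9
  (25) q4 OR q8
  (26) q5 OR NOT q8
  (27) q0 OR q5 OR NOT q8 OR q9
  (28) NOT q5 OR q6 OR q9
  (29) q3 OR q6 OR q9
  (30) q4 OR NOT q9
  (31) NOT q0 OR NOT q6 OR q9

q0: False, q1: False, q2: True, q3: True, q4: True, q5: True, q6: True, q7: False, q8: False, q9: True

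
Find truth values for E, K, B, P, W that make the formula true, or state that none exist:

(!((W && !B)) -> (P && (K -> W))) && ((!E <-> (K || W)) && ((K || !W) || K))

E=F; K=T; B=F; P=T; W=T

  !((W && !B)) -> (P && (K -> W)) = True
    !((W && !B)) = False
      W && !B = True
        !B = True
    P && (K -> W) = True
      K -> W = True
  (!E <-> (K || W)) && ((K || !W) || K) = True
    !E <-> (K || W) = True
      !E = True
      K || W = True
    (K || !W) || K = True
      K || !W = True
        !W = False
Both conjuncts True, so the formula holds.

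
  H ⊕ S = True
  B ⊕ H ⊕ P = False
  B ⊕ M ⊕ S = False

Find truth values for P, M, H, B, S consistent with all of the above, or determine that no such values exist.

P: True, M: False, H: False, B: True, S: True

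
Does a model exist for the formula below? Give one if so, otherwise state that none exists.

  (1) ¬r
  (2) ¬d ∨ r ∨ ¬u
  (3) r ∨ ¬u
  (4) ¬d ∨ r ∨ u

Unit clause (¬r) forces r = False.
In (r ∨ ¬u) only ¬u is left, so u = False.
In (¬d ∨ r ∨ u) only ¬d is left, so d = False.
Check each clause:
  (¬r): ¬r holds.
  (¬d ∨ r ∨ ¬u): ¬d holds.
  (r ∨ ¬u): ¬u holds.
  (¬d ∨ r ∨ u): ¬d holds.
All clauses satisfied.

r=F; d=F; u=F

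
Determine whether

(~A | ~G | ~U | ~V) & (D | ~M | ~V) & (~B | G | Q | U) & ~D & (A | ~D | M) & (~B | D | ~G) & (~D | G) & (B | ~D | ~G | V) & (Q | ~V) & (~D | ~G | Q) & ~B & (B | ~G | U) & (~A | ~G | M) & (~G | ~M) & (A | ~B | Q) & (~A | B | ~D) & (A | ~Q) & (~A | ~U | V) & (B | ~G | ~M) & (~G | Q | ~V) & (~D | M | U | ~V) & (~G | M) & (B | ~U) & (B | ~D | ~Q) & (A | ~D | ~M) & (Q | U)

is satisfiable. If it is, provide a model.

M=F, U=F, B=F, G=F, D=F, Q=T, V=T, A=T

Unit clause (~D) forces D = False.
Unit clause (~B) forces B = False.
In (B | ~U) only ~U is left, so U = False.
In (Q | U) only Q is left, so Q = True.
In (B | ~G | U) only ~G is left, so G = False.
In (A | ~Q) only A is left, so A = True.
Set M = False.
Set V = True.
All clauses satisfied.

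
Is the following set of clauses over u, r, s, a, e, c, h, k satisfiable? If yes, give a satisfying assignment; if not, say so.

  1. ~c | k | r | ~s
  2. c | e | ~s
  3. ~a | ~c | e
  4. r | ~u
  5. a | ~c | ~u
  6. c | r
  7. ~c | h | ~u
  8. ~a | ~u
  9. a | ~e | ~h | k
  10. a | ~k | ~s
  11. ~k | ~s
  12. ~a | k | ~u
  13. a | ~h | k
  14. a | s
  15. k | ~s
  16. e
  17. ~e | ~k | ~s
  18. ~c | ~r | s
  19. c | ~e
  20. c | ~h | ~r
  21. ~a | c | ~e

u = False; r = False; s = False; a = True; e = True; c = True; h = False; k = False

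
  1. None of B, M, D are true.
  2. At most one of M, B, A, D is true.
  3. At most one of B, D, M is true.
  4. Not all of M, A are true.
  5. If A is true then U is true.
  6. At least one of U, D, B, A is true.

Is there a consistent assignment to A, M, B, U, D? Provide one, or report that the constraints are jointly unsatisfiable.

A = False, M = False, B = False, U = True, D = False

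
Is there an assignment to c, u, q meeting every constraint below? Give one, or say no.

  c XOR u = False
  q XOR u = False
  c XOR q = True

UNSATISFIABLE

Adding constraints 1, 2, 3 mod 2: every variable appears an even number of times on the left, so the left side is 0.
But the right sides sum to 1 (mod 2). 0 ≠ 1 — the system is inconsistent.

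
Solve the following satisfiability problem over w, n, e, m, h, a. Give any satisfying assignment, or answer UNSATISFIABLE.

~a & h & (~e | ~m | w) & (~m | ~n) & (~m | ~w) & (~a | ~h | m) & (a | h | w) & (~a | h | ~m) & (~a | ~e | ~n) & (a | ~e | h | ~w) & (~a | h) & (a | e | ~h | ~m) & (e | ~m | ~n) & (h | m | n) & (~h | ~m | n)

w = True, n = False, e = True, m = False, h = True, a = False

Unit clause (~a) forces a = False.
Unit clause (h) forces h = True.
Set w = True.
  then (~m | ~w) forces m = False.
Set n = False.
Set e = True.
All clauses satisfied.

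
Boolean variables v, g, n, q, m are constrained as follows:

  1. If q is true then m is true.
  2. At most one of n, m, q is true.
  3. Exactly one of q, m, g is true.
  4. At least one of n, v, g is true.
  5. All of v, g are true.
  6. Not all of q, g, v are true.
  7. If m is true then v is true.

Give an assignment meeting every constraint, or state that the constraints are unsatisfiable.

v = True, g = True, n = False, q = False, m = False

  (1) q=F ⇒ m: vacuous ✓
  (2) {n, m, q}: 0 true — at most one ✓
  (3) {q, m, g}: 1 true — exactly one ✓
  (4) {n, v, g}: 2 true — at least one ✓
  (5) {v, g}: all 2 true ✓
  (6) {q, g, v}: 2/3 true — not all ✓
  (7) m=F ⇒ v: vacuous ✓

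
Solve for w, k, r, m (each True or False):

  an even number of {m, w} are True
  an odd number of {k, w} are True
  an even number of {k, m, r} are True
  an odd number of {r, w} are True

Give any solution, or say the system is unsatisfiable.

w: False, k: True, r: True, m: False

{m, w}: 0 true → even ✓
{k, w}: 1 true → odd ✓
{k, m, r}: 2 true → even ✓
{r, w}: 1 true → odd ✓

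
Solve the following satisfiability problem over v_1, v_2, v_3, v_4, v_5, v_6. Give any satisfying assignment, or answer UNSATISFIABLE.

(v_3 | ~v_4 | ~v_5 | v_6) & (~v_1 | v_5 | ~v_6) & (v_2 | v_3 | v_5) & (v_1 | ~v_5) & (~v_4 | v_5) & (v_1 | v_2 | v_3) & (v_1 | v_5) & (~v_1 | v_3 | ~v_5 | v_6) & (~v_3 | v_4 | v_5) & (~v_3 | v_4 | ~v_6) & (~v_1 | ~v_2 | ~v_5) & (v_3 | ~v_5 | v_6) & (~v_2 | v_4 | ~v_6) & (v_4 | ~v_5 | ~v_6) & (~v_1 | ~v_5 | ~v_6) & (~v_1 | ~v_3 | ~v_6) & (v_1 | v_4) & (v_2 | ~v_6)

v_1=T, v_2=F, v_3=T, v_4=T, v_5=T, v_6=F

Try v_1 = False:
  (v_1 | ~v_5) forces v_5 = False.
  clause (v_1 | v_5) is falsified — backtrack.
So v_1 = True.
Set v_2 = False.
  then (v_2 | ~v_6) forces v_6 = False.
Set v_3 = True.
Set v_4 = True.
  then (~v_4 | v_5) forces v_5 = True.
All clauses satisfied.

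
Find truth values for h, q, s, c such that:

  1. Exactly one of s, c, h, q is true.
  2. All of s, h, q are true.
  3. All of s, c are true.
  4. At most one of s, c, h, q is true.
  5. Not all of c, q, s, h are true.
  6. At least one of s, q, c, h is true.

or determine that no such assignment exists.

UNSATISFIABLE

Case h = True:
  (1) with h=T forces s = False.
  Constraint (2) is violated (s=F) — contradiction.
Case h = False:
  Constraint (2) is violated (h=F) — contradiction.
Both cases fail — unsatisfiable.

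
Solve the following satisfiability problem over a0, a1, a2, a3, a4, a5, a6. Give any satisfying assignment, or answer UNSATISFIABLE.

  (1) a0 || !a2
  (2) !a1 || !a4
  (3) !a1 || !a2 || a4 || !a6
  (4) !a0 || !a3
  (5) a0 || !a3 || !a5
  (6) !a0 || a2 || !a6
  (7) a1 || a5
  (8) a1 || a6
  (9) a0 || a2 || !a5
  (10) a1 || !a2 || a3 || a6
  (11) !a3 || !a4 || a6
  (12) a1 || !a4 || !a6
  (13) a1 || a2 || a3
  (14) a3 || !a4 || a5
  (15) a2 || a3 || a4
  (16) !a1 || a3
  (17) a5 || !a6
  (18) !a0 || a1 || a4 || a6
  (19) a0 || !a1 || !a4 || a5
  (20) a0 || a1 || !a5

a0: True, a1: False, a2: True, a3: False, a4: False, a5: True, a6: True

Set a0 = True.
  then (!a0 || !a3) forces a3 = False.
  then (!a1 || a3) forces a1 = False.
  then (a1 || a5) forces a5 = True.
  then (a1 || a6) forces a6 = True.
  then (a1 || !a4 || !a6) forces a4 = False.
  then (a1 || a2 || a3) forces a2 = True.
All clauses satisfied.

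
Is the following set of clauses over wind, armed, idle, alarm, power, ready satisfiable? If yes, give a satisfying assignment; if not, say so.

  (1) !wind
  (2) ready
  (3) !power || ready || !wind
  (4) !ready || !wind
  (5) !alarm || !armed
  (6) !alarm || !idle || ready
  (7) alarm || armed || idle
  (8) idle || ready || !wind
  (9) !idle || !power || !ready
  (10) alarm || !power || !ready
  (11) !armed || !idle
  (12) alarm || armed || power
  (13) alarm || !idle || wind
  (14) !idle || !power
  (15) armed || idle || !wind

wind = False; armed = True; idle = False; alarm = False; power = False; ready = True

Unit clause (!wind) forces wind = False.
Unit clause (ready) forces ready = True.
Set armed = True.
  then (!alarm || !armed) forces alarm = False.
  then (alarm || !power || !ready) forces power = False.
  then (!armed || !idle) forces idle = False.
All clauses satisfied.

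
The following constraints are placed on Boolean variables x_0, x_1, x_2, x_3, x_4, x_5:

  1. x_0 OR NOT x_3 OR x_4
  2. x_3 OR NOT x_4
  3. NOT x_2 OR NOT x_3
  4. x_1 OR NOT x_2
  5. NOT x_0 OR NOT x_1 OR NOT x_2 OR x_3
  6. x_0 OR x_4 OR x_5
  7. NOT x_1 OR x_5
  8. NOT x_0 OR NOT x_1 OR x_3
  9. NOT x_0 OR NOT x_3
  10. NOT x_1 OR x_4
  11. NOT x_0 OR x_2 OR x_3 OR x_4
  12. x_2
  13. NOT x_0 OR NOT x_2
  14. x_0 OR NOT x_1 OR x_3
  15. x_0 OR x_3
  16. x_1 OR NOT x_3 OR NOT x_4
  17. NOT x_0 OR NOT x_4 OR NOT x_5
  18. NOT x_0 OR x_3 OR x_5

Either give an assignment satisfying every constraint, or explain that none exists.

UNSATISFIABLE

Case x_2 = True:
  (NOT x_2 OR NOT x_3) forces x_3 = False.
  (x_3 OR NOT x_4) forces x_4 = False.
  (x_1 OR NOT x_2) forces x_1 = True.
  Clause (NOT x_1 OR x_4) is falsified — contradiction.
Case x_2 = False:
  Clause (x_2) is falsified — contradiction.
Both cases fail, so the formula is unsatisfiable.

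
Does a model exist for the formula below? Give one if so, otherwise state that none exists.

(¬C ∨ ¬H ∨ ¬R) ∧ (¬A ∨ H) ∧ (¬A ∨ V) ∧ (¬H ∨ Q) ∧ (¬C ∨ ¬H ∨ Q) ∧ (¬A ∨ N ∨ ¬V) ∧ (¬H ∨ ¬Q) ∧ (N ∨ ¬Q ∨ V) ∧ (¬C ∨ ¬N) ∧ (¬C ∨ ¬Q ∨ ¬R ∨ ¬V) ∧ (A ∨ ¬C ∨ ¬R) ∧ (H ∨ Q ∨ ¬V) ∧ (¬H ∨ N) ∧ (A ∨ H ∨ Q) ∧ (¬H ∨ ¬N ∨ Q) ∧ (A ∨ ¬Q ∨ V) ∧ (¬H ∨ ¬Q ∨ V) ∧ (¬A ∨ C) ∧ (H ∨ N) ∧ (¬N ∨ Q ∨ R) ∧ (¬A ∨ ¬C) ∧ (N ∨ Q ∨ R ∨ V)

Q: True, N: True, H: False, V: True, A: False, R: False, C: False

Try Q = False:
  (¬H ∨ Q) forces H = False.
  (¬A ∨ H) forces A = False.
  clause (A ∨ H ∨ Q) is falsified — backtrack.
So Q = True.
  then (¬H ∨ ¬Q) forces H = False.
  then (H ∨ N) forces N = True.
  then (¬A ∨ H) forces A = False.
  then (¬C ∨ ¬N) forces C = False.
  then (A ∨ ¬Q ∨ V) forces V = True.
Set R = False.
All clauses satisfied.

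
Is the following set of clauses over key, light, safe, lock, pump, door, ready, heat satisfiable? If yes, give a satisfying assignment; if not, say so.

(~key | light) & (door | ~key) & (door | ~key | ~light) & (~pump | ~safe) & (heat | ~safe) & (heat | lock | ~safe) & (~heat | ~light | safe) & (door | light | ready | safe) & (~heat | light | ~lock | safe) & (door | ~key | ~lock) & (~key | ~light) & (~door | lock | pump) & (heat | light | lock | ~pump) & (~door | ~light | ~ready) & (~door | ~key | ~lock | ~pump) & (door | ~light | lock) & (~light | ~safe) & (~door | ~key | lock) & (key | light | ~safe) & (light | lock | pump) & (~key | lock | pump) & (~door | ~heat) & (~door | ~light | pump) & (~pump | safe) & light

key = False, light = True, safe = False, lock = True, pump = False, door = False, ready = True, heat = False

Unit clause (light) forces light = True.
In (~key | ~light) only ~key is left, so key = False.
In (~light | ~safe) only ~safe is left, so safe = False.
In (~pump | safe) only ~pump is left, so pump = False.
In (~heat | ~light | safe) only ~heat is left, so heat = False.
In (~door | ~light | pump) only ~door is left, so door = False.
In (door | ~light | lock) only lock is left, so lock = True.
Set ready = True.
All clauses satisfied.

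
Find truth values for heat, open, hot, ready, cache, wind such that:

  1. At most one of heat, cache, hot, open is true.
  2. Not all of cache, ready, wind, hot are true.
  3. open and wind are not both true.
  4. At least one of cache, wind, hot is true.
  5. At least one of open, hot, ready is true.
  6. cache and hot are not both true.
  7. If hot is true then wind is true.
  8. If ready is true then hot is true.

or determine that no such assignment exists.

heat=F, open=F, hot=T, ready=T, cache=F, wind=T

  (1) {heat, cache, hot, open}: 1 true — at most one ✓
  (2) {cache, ready, wind, hot}: 3/4 true — not all ✓
  (3) open=F, wind=T — not both ✓
  (4) {cache, wind, hot}: 2 true — at least one ✓
  (5) {open, hot, ready}: 2 true — at least one ✓
  (6) cache=F, hot=T — not both ✓
  (7) hot=T ⇒ wind: T ✓
  (8) ready=T ⇒ hot: T ✓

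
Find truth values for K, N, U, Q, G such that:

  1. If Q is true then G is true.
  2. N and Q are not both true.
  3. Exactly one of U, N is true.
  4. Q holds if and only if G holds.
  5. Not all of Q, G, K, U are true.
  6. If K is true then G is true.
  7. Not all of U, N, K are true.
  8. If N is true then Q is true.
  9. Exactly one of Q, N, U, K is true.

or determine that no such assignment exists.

K = False, N = False, U = True, Q = False, G = False

  (1) Q=F ⇒ G: vacuous ✓
  (2) N=F, Q=F — not both ✓
  (3) {U, N}: 1 true — exactly one ✓
  (4) Q=F, G=F — same ✓
  (5) {Q, G, K, U}: 1/4 true — not all ✓
  (6) K=F ⇒ G: vacuous ✓
  (7) {U, N, K}: 1/3 true — not all ✓
  (8) N=F ⇒ Q: vacuous ✓
  (9) {Q, N, U, K}: 1 true — exactly one ✓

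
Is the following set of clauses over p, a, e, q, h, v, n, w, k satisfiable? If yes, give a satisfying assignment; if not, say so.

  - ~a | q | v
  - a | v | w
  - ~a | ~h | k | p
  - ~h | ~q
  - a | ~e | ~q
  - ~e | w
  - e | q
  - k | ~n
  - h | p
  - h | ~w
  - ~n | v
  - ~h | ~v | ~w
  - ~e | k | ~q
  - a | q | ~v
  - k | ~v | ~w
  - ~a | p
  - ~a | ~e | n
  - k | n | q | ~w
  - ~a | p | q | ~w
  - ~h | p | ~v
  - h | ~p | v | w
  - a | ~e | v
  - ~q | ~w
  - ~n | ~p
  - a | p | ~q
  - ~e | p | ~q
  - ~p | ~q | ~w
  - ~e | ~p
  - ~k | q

p=T; a=F; e=F; q=T; h=F; v=T; n=F; w=F; k=F

Set p = True.
  then (~n | ~p) forces n = False.
  then (~e | ~p) forces e = False.
  then (e | q) forces q = True.
  then (~q | ~w) forces w = False.
  then (~h | ~q) forces h = False.
  then (h | ~p | v | w) forces v = True.
Set a = False.
Set k = False.
All clauses satisfied.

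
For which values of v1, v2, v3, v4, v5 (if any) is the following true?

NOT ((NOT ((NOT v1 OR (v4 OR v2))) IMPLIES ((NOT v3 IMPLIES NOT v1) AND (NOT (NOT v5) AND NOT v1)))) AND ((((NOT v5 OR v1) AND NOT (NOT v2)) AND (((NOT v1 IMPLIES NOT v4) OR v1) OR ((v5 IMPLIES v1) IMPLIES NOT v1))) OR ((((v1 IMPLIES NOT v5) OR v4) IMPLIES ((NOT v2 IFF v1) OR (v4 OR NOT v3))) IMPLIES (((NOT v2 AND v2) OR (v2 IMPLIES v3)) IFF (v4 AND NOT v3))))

The formula is unsatisfiable.

Case v1 = True: the formula simplifies to NOT ((v4 OR v2)) AND (NOT (NOT v2) OR (((NOT v5 OR v4) IMPLIES (NOT v2 OR (v4 OR NOT v3))) IMPLIES (((NOT v2 AND v2) OR (v2 IMPLIES v3)) IFF (v4 AND NOT v3)))).
  v2 = True: the conjunct NOT ((v4 OR v2)) becomes NOT ((v4 OR True)) = False.
  v2 = False: simplifies to NOT v4 AND (v4 AND NOT v3).
    v4 = True: the conjunct NOT v4 is False.
    v4 = False: the conjunct v4 is False.
Case v1 = False: the conjunct NOT ((NOT ((NOT v1 OR (v4 OR v2))) IMPLIES ((NOT v3 IMPLIES NOT v1) AND (NOT (NOT v5) AND NOT v1)))) becomes NOT ((False IMPLIES NOT (NOT v5))) = False.
Both cases fail — unsatisfiable.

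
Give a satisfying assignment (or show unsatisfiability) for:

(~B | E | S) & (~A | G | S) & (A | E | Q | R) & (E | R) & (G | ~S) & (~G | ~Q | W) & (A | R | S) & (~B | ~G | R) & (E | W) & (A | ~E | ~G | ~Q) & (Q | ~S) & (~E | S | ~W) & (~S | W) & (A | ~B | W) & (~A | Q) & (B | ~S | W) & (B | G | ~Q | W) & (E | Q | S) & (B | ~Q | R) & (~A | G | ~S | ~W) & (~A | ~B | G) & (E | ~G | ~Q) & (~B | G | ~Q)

E=F; B=F; W=T; R=T; Q=T; A=F; G=F; S=F

Set E = False.
  then (E | R) forces R = True.
  then (E | W) forces W = True.
Try B = True:
  (~B | E | S) forces S = True.
  (G | ~S) forces G = True.
  (Q | ~S) forces Q = True.
  clause (E | ~G | ~Q) is falsified — backtrack.
So B = False.
Set Q = True.
  then (E | ~G | ~Q) forces G = False.
  then (G | ~S) forces S = False.
  then (~A | G | S) forces A = False.
All clauses satisfied.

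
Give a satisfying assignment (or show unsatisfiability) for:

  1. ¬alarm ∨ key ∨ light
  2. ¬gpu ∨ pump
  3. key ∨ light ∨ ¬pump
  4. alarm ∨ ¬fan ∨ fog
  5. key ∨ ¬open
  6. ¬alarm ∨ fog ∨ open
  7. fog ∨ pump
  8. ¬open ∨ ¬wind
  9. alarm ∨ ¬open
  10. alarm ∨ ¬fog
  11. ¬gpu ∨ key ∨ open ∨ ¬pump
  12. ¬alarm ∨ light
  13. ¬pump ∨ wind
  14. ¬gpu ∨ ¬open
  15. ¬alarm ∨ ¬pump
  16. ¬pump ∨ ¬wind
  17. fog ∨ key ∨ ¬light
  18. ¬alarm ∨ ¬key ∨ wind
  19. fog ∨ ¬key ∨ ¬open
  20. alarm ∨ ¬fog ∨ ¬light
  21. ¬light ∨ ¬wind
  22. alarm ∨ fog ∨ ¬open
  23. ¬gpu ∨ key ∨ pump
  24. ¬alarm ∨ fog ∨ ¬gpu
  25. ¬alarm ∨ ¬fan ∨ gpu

Try fog = False:
  (fog ∨ pump) forces pump = True.
  (¬pump ∨ wind) forces wind = True.
  clause (¬pump ∨ ¬wind) is falsified — backtrack.
So fog = True.
  then (alarm ∨ ¬fog) forces alarm = True.
  then (¬alarm ∨ light) forces light = True.
  then (¬alarm ∨ ¬pump) forces pump = False.
  then (¬light ∨ ¬wind) forces wind = False.
  then (¬gpu ∨ pump) forces gpu = False.
  then (¬alarm ∨ ¬key ∨ wind) forces key = False.
  then (¬alarm ∨ ¬fan ∨ gpu) forces fan = False.
  then (key ∨ ¬open) forces open = False.
All clauses satisfied.

fog=T, pump=F, fan=F, alarm=T, wind=F, key=F, gpu=F, light=T, open=F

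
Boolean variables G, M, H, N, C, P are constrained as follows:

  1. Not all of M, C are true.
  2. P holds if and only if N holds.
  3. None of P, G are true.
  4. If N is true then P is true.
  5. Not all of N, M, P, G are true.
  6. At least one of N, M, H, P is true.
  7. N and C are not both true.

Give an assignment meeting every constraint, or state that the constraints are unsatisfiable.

G = False, M = False, H = True, N = False, C = False, P = False

  (1) {M, C}: 0/2 true — not all ✓
  (2) P=F, N=F — same ✓
  (3) {P, G}: 0 true — none ✓
  (4) N=F ⇒ P: vacuous ✓
  (5) {N, M, P, G}: 0/4 true — not all ✓
  (6) {N, M, H, P}: 1 true — at least one ✓
  (7) N=F, C=F — not both ✓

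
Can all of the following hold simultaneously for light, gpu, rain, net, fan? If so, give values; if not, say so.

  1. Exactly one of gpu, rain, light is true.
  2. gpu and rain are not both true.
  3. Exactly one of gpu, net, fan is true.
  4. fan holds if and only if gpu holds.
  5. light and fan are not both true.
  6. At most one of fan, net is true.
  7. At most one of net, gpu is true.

light = True, gpu = False, rain = False, net = True, fan = False

  (1) {gpu, rain, light}: 1 true — exactly one ✓
  (2) gpu=F, rain=F — not both ✓
  (3) {gpu, net, fan}: 1 true — exactly one ✓
  (4) fan=F, gpu=F — same ✓
  (5) light=T, fan=F — not both ✓
  (6) {fan, net}: 1 true — at most one ✓
  (7) {net, gpu}: 1 true — at most one ✓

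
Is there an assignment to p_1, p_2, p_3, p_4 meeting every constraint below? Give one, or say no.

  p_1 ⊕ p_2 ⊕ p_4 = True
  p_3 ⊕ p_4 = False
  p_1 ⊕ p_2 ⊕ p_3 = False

Unsatisfiable

Adding constraints 1, 2, 3 mod 2: every variable appears an even number of times on the left, so the left side is 0.
But the right sides sum to 1 (mod 2). 0 ≠ 1 — the system is inconsistent.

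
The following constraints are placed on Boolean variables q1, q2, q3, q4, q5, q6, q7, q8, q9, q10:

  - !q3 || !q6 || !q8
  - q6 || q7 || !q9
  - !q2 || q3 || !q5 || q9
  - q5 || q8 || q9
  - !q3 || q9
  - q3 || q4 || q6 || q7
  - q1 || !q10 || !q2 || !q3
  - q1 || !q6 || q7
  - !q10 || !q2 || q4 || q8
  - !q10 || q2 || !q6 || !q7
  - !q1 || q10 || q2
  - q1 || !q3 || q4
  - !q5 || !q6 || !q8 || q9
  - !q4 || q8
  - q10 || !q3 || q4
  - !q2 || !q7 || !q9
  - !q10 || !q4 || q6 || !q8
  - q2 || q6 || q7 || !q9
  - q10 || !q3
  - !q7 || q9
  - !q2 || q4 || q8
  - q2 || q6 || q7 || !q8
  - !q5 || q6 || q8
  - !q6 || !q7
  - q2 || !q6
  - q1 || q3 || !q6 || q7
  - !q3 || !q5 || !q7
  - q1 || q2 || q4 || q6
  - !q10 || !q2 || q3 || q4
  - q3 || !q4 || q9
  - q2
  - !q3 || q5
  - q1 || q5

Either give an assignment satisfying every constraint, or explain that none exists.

q1=T, q2=T, q3=F, q4=F, q5=F, q6=T, q7=F, q8=T, q9=F, q10=F

Unit clause (q2) forces q2 = True.
Set q1 = True.
Set q3 = False.
Set q4 = False.
  then (!q2 || q4 || q8) forces q8 = True.
  then (!q10 || !q2 || q3 || q4) forces q10 = False.
Set q5 = False.
Set q6 = True.
  then (!q6 || !q7) forces q7 = False.
Set q9 = False.
All clauses satisfied.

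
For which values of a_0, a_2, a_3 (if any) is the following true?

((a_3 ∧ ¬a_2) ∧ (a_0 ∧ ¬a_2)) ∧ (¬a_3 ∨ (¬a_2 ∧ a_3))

a_0 = True, a_2 = False, a_3 = True

  (a_3 ∧ ¬a_2) ∧ (a_0 ∧ ¬a_2) = True
    a_3 ∧ ¬a_2 = True
      ¬a_2 = True
    a_0 ∧ ¬a_2 = True
      ¬a_2 = True
  ¬a_3 ∨ (¬a_2 ∧ a_3) = True
    ¬a_3 = False
    ¬a_2 ∧ a_3 = True
      ¬a_2 = True
Both conjuncts True, so the formula holds.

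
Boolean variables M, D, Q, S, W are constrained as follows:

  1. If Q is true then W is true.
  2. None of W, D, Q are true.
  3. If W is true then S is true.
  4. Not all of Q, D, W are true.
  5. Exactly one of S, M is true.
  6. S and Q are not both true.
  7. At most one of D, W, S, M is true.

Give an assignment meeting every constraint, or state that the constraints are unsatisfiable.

M = True; D = False; Q = False; S = False; W = False

  (1) Q=F ⇒ W: vacuous ✓
  (2) {W, D, Q}: 0 true — none ✓
  (3) W=F ⇒ S: vacuous ✓
  (4) {Q, D, W}: 0/3 true — not all ✓
  (5) {S, M}: 1 true — exactly one ✓
  (6) S=F, Q=F — not both ✓
  (7) {D, W, S, M}: 1 true — at most one ✓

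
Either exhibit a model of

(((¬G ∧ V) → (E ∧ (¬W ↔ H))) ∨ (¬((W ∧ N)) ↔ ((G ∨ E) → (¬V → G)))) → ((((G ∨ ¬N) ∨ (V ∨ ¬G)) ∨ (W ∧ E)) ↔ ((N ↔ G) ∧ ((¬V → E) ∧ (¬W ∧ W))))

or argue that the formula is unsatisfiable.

N: True, V: True, G: False, H: True, E: False, W: True

  (((¬G ∧ V) → (E ∧ (¬W ↔ H))) ∨ (¬((W ∧ N)) ↔ ((G ∨ E) → (¬V → G)))) → ((((G ∨ ¬N) ∨ (V ∨ ¬G)) ∨ (W ∧ E)) ↔ ((N ↔ G) ∧ ((¬V → E) ∧ (¬W ∧ W)))) = True
    ((¬G ∧ V) → (E ∧ (¬W ↔ H))) ∨ (¬((W ∧ N)) ↔ ((G ∨ E) → (¬V → G))) = False
      (¬G ∧ V) → (E ∧ (¬W ↔ H)) = False
        ¬G ∧ V = True
          ¬G = True
        E ∧ (¬W ↔ H) = False
          ¬W ↔ H = False
            ¬W = False
      ¬((W ∧ N)) ↔ ((G ∨ E) → (¬V → G)) = False
        ¬((W ∧ N)) = False
          W ∧ N = True
        (G ∨ E) → (¬V → G) = True
          G ∨ E = False
          ¬V → G = True
            ¬V = False
    (((G ∨ ¬N) ∨ (V ∨ ¬G)) ∨ (W ∧ E)) ↔ ((N ↔ G) ∧ ((¬V → E) ∧ (¬W ∧ W))) = False
      ((G ∨ ¬N) ∨ (V ∨ ¬G)) ∨ (W ∧ E) = True
        (G ∨ ¬N) ∨ (V ∨ ¬G) = True
          G ∨ ¬N = False
            ¬N = False
          V ∨ ¬G = True
            ¬G = True
        W ∧ E = False
      (N ↔ G) ∧ ((¬V → E) ∧ (¬W ∧ W)) = False
        N ↔ G = False
        (¬V → E) ∧ (¬W ∧ W) = False
          ¬V → E = True
            ¬V = False
          ¬W ∧ W = False
            ¬W = False
The formula evaluates to True.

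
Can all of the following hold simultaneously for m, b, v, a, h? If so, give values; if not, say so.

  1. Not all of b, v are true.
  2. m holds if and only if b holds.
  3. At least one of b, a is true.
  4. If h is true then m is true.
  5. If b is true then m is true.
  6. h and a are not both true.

m = False, b = False, v = True, a = True, h = False

  (1) {b, v}: 1/2 true — not all ✓
  (2) m=F, b=F — same ✓
  (3) {b, a}: 1 true — at least one ✓
  (4) h=F ⇒ m: vacuous ✓
  (5) b=F ⇒ m: vacuous ✓
  (6) h=F, a=T — not both ✓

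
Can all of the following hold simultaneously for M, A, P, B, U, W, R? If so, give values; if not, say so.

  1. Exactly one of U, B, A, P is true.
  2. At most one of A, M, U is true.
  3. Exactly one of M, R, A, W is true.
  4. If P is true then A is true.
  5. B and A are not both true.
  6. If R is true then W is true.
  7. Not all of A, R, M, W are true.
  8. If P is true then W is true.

M = True; A = False; P = False; B = True; U = False; W = False; R = False

  (1) {U, B, A, P}: 1 true — exactly one ✓
  (2) {A, M, U}: 1 true — at most one ✓
  (3) {M, R, A, W}: 1 true — exactly one ✓
  (4) P=F ⇒ A: vacuous ✓
  (5) B=T, A=F — not both ✓
  (6) R=F ⇒ W: vacuous ✓
  (7) {A, R, M, W}: 1/4 true — not all ✓
  (8) P=F ⇒ W: vacuous ✓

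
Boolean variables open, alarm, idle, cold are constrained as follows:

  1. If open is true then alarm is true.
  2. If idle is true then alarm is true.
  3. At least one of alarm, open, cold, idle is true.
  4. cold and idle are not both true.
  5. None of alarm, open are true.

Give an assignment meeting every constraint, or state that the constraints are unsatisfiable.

open=F, alarm=F, idle=F, cold=T

  (1) open=F ⇒ alarm: vacuous ✓
  (2) idle=F ⇒ alarm: vacuous ✓
  (3) {alarm, open, cold, idle}: 1 true — at least one ✓
  (4) cold=T, idle=F — not both ✓
  (5) {alarm, open}: 0 true — none ✓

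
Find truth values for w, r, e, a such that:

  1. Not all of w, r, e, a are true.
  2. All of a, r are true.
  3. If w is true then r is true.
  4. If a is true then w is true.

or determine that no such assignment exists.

w = True; r = True; e = False; a = True

  (1) {w, r, e, a}: 3/4 true — not all ✓
  (2) {a, r}: all 2 true ✓
  (3) w=T ⇒ r: T ✓
  (4) a=T ⇒ w: T ✓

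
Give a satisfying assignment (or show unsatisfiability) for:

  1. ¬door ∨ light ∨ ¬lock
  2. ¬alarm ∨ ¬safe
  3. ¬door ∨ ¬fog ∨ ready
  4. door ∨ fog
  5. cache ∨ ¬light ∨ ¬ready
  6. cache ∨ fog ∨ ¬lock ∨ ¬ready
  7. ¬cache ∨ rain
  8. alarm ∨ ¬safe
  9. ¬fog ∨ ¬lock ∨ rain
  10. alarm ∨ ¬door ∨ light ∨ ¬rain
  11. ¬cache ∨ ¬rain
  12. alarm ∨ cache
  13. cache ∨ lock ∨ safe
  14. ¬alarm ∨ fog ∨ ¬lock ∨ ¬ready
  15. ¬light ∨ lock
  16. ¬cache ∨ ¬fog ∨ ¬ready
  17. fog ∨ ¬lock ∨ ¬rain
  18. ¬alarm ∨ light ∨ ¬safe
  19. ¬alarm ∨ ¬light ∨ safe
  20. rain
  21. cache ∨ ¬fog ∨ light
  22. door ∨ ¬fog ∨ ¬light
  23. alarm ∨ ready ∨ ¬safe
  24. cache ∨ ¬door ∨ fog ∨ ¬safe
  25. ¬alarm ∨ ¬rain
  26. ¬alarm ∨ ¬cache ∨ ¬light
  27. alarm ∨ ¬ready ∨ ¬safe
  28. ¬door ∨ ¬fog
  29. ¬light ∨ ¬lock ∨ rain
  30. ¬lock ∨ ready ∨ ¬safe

Unsatisfiable — no assignment works.

Case rain = True:
  (¬cache ∨ ¬rain) forces cache = False.
  (alarm ∨ cache) forces alarm = True.
  Clause (¬alarm ∨ ¬rain) is falsified — contradiction.
Case rain = False:
  Clause (rain) is falsified — contradiction.
Both cases fail, so the formula is unsatisfiable.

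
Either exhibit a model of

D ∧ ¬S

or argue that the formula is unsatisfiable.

D = True, S = False

  ¬S = True
Both conjuncts True, so the formula holds.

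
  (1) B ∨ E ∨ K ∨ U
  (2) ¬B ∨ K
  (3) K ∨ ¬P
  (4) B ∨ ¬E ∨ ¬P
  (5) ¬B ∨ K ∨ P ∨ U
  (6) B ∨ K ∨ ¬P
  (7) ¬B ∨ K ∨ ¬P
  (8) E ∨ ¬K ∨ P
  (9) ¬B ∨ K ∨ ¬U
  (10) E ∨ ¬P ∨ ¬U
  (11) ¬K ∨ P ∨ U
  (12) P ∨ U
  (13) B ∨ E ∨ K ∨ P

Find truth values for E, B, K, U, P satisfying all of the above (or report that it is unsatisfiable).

Set E = False.
Set B = False.
Try K = False:
  (B ∨ E ∨ K ∨ U) forces U = True.
  (K ∨ ¬P) forces P = False.
  clause (B ∨ E ∨ K ∨ P) is falsified — backtrack.
So K = True.
  then (E ∨ ¬K ∨ P) forces P = True.
  then (E ∨ ¬P ∨ ¬U) forces U = False.
All clauses satisfied.

E=F, B=F, K=T, U=F, P=T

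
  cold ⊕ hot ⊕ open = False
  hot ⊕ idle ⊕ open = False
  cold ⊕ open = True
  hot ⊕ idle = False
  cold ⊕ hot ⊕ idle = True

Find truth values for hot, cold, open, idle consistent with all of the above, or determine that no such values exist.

hot: True; cold: True; open: False; idle: True

cold ⊕ hot ⊕ open = T ⊕ T ⊕ F = False ✓
hot ⊕ idle ⊕ open = T ⊕ T ⊕ F = False ✓
cold ⊕ open = T ⊕ F = True ✓
hot ⊕ idle = T ⊕ T = False ✓
cold ⊕ hot ⊕ idle = T ⊕ T ⊕ T = True ✓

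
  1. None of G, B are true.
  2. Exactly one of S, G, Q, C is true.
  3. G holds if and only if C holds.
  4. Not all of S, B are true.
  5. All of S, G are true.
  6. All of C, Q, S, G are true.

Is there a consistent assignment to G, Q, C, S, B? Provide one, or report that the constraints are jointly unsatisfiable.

Case G = True:
  Constraint (1) is violated (G=T) — contradiction.
Case G = False:
  Constraint (5) is violated (G=F) — contradiction.
Both cases fail — unsatisfiable.

No satisfying assignment exists.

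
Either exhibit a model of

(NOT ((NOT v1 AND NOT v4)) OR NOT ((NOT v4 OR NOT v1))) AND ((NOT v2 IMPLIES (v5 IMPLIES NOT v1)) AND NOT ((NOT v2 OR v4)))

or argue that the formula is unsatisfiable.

v1 = True; v2 = True; v4 = False; v5 = True

  NOT ((NOT v1 AND NOT v4)) OR NOT ((NOT v4 OR NOT v1)) = True
    NOT ((NOT v1 AND NOT v4)) = True
      NOT v1 AND NOT v4 = False
        NOT v1 = False
        NOT v4 = True
    NOT ((NOT v4 OR NOT v1)) = False
      NOT v4 OR NOT v1 = True
        NOT v4 = True
        NOT v1 = False
  (NOT v2 IMPLIES (v5 IMPLIES NOT v1)) AND NOT ((NOT v2 OR v4)) = True
    NOT v2 IMPLIES (v5 IMPLIES NOT v1) = True
      NOT v2 = False
      v5 IMPLIES NOT v1 = False
        NOT v1 = False
    NOT ((NOT v2 OR v4)) = True
      NOT v2 OR v4 = False
        NOT v2 = False
Both conjuncts True, so the formula holds.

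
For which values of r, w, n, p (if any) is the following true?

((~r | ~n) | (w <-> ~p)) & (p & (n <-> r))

r = False; w = True; n = False; p = True

  (~r | ~n) | (w <-> ~p) = True
    ~r | ~n = True
      ~r = True
      ~n = True
    w <-> ~p = False
      ~p = False
  p & (n <-> r) = True
    n <-> r = True
Both conjuncts True, so the formula holds.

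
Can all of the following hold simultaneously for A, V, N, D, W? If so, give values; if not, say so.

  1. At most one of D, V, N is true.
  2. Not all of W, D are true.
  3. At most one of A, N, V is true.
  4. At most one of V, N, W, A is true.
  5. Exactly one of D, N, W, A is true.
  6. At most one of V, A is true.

A = False, V = False, N = False, D = True, W = False

  (1) {D, V, N}: 1 true — at most one ✓
  (2) {W, D}: 1/2 true — not all ✓
  (3) {A, N, V}: 0 true — at most one ✓
  (4) {V, N, W, A}: 0 true — at most one ✓
  (5) {D, N, W, A}: 1 true — exactly one ✓
  (6) {V, A}: 0 true — at most one ✓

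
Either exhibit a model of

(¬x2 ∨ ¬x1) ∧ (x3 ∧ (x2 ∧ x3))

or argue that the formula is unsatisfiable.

x1: False, x2: True, x3: True

  ¬x2 ∨ ¬x1 = True
    ¬x2 = False
    ¬x1 = True
  x3 ∧ (x2 ∧ x3) = True
    x2 ∧ x3 = True
Both conjuncts True, so the formula holds.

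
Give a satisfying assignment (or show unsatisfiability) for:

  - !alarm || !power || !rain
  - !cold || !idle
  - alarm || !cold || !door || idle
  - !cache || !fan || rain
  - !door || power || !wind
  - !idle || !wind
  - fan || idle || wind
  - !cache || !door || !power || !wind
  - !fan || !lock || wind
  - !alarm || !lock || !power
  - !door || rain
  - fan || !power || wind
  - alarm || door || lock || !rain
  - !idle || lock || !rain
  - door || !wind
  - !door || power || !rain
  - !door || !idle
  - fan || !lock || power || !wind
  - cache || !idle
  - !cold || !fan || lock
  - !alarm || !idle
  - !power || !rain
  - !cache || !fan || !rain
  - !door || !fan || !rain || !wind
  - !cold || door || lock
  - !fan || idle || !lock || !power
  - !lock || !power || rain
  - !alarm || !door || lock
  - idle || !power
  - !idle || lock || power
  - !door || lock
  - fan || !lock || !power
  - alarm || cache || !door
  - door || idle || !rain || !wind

Set cache = False.
  then (cache || !idle) forces idle = False.
  then (idle || !power) forces power = False.
Try wind = True:
  (!door || power || !wind) forces door = False.
  clause (door || !wind) is falsified — backtrack.
So wind = False.
  then (fan || idle || wind) forces fan = True.
  then (!fan || !lock || wind) forces lock = False.
  then (!cold || !fan || lock) forces cold = False.
  then (!door || lock) forces door = False.
Set alarm = False.
  then (alarm || door || lock || !rain) forces rain = False.
All clauses satisfied.

cache=F, idle=F, wind=F, alarm=F, cold=F, lock=F, power=F, door=F, fan=T, rain=F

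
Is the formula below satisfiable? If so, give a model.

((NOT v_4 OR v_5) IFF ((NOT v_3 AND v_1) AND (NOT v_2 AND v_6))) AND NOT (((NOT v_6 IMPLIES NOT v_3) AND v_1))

v_1: True, v_2: False, v_3: True, v_4: True, v_5: False, v_6: False

  (NOT v_4 OR v_5) IFF ((NOT v_3 AND v_1) AND (NOT v_2 AND v_6)) = True
    NOT v_4 OR v_5 = False
      NOT v_4 = False
    (NOT v_3 AND v_1) AND (NOT v_2 AND v_6) = False
      NOT v_3 AND v_1 = False
        NOT v_3 = False
      NOT v_2 AND v_6 = False
        NOT v_2 = True
  NOT (((NOT v_6 IMPLIES NOT v_3) AND v_1)) = True
    (NOT v_6 IMPLIES NOT v_3) AND v_1 = False
      NOT v_6 IMPLIES NOT v_3 = False
        NOT v_6 = True
        NOT v_3 = False
Both conjuncts True, so the formula holds.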